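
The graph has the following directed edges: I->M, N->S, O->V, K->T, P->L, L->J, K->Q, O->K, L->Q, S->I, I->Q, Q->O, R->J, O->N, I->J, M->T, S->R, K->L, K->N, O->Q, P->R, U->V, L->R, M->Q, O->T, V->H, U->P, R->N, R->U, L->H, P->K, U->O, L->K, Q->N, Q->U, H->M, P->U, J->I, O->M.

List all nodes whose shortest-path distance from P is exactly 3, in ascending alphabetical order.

I, M, S

Level 0: P
Level 1: K, L, R, U
Level 2: H, J, N, O, Q, T, V
Level 3: I, M, S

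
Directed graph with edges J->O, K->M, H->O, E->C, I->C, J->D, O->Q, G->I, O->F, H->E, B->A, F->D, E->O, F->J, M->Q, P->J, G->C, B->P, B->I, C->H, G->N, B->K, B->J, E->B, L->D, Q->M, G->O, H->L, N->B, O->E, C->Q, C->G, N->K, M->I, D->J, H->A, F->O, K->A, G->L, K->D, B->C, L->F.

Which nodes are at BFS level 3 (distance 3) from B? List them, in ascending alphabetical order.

E, F, L, N

Level 0: B
Level 1: A, C, I, J, K, P
Level 2: D, G, H, M, O, Q
Level 3: E, F, L, N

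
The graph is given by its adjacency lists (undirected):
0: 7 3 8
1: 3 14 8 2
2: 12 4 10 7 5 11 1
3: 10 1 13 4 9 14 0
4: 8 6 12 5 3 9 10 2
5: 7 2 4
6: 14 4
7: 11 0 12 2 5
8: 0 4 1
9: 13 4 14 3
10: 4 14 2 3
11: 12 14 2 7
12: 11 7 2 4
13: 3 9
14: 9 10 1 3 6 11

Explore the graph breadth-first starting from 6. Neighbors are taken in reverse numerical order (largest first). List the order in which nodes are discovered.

6 14 4 11 10 9 3 1 12 8 5 2 7 13 0

Visit 6; enqueue 14, 4 → queue [14, 4]
Visit 14; enqueue 11, 10, 9, 3, 1 → queue [4, 11, 10, 9, 3, 1]
Visit 4; enqueue 12, 8, 5, 2 → queue [11, 10, 9, 3, 1, 12, 8, 5, 2]
Visit 11; enqueue 7 → queue [10, 9, 3, 1, 12, 8, 5, 2, 7]
Visit 10 → queue [9, 3, 1, 12, 8, 5, 2, 7]
Visit 9; enqueue 13 → queue [3, 1, 12, 8, 5, 2, 7, 13]
Visit 3; enqueue 0 → queue [1, 12, 8, 5, 2, 7, 13, 0]
Visit 1 → queue [12, 8, 5, 2, 7, 13, 0]
Visit 12 → queue [8, 5, 2, 7, 13, 0]
Visit 8 → queue [5, 2, 7, 13, 0]
Visit 5 → queue [2, 7, 13, 0]
Visit 2 → queue [7, 13, 0]
Visit 7 → queue [13, 0]
Visit 13 → queue [0]
Visit 0 → queue []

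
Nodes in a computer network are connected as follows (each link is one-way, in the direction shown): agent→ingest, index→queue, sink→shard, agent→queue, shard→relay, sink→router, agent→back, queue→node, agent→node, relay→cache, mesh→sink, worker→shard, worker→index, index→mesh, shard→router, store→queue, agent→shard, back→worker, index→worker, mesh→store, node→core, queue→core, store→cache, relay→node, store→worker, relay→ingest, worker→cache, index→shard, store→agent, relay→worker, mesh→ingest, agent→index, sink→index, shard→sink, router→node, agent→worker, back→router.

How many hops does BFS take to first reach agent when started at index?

Level 0: index
Level 1: mesh, queue, shard, worker
Level 2: cache, core, ingest, node, relay, router, sink, store
Level 3: agent
Level 4: back
agent first appears at level 3.

3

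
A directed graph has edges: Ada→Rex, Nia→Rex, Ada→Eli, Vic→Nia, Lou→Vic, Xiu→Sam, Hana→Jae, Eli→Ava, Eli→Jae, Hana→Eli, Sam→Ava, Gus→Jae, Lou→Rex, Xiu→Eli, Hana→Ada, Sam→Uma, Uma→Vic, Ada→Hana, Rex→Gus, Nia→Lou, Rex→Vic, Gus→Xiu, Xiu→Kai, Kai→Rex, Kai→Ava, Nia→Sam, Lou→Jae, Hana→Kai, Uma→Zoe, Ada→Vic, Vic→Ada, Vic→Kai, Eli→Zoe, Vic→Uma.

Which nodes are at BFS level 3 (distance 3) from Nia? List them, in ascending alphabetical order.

Level 0: Nia
Level 1: Lou, Rex, Sam
Level 2: Ava, Gus, Jae, Uma, Vic
Level 3: Ada, Kai, Xiu, Zoe
Level 4: Eli, Hana

Ada, Kai, Xiu, Zoe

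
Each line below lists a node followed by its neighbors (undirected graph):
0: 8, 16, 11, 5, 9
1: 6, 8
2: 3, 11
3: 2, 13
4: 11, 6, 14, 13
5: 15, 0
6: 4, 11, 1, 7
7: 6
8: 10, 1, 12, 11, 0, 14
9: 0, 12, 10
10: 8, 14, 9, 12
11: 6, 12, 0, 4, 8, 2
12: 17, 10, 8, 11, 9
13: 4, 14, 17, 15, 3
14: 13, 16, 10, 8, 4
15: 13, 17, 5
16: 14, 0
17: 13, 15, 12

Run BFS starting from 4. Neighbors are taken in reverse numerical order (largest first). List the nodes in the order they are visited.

Visit 4; enqueue 14, 13, 11, 6 → queue [14, 13, 11, 6]
Visit 14; enqueue 16, 10, 8 → queue [13, 11, 6, 16, 10, 8]
Visit 13; enqueue 17, 15, 3 → queue [11, 6, 16, 10, 8, 17, 15, 3]
Visit 11; enqueue 12, 2, 0 → queue [6, 16, 10, 8, 17, 15, 3, 12, 2, 0]
Visit 6; enqueue 7, 1 → queue [16, 10, 8, 17, 15, 3, 12, 2, 0, 7, 1]
Visit 16 → queue [10, 8, 17, 15, 3, 12, 2, 0, 7, 1]
Visit 10; enqueue 9 → queue [8, 17, 15, 3, 12, 2, 0, 7, 1, 9]
Visit 8 → queue [17, 15, 3, 12, 2, 0, 7, 1, 9]
Visit 17 → queue [15, 3, 12, 2, 0, 7, 1, 9]
Visit 15; enqueue 5 → queue [3, 12, 2, 0, 7, 1, 9, 5]
Visit 3 → queue [12, 2, 0, 7, 1, 9, 5]
Visit 12 → queue [2, 0, 7, 1, 9, 5]
Visit 2 → queue [0, 7, 1, 9, 5]
Visit 0 → queue [7, 1, 9, 5]
Visit 7 → queue [1, 9, 5]
Visit 1 → queue [9, 5]
Visit 9 → queue [5]
Visit 5 → queue []

4, 14, 13, 11, 6, 16, 10, 8, 17, 15, 3, 12, 2, 0, 7, 1, 9, 5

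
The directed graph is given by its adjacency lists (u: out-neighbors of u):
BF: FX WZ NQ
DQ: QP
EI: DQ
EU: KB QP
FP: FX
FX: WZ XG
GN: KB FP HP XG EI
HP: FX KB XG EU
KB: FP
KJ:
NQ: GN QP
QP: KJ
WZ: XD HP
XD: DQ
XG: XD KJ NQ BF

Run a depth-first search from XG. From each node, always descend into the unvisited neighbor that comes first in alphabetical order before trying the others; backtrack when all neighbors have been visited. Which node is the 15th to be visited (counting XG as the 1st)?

EI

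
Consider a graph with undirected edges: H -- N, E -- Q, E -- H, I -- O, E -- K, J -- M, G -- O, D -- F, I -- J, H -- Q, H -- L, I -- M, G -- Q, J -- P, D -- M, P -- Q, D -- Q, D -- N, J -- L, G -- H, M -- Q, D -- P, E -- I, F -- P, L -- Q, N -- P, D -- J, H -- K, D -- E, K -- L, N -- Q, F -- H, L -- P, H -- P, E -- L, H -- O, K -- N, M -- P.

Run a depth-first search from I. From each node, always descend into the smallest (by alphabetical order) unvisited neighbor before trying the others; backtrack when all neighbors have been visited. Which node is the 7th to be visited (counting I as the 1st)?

Visit I
I → E
E → D
D → F
F → H
H → G
G → O
G → Q
Q → L
L → J
J → M
M → P
P → N
N → K

Visit order: I, E, D, F, H, G, O, Q, L, J, M, P, N, K

O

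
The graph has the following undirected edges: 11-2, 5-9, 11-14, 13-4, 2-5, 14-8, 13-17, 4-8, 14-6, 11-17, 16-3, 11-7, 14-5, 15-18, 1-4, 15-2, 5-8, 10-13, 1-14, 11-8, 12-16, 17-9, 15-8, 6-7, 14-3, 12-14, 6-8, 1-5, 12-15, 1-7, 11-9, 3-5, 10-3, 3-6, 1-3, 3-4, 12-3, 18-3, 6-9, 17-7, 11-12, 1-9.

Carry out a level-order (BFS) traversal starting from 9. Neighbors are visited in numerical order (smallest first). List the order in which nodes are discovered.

9, 1, 5, 6, 11, 17, 3, 4, 7, 14, 2, 8, 12, 13, 10, 16, 18, 15

Visit 9; enqueue 1, 5, 6, 11, 17 → queue [1, 5, 6, 11, 17]
Visit 1; enqueue 3, 4, 7, 14 → queue [5, 6, 11, 17, 3, 4, 7, 14]
Visit 5; enqueue 2, 8 → queue [6, 11, 17, 3, 4, 7, 14, 2, 8]
Visit 6 → queue [11, 17, 3, 4, 7, 14, 2, 8]
Visit 11; enqueue 12 → queue [17, 3, 4, 7, 14, 2, 8, 12]
Visit 17; enqueue 13 → queue [3, 4, 7, 14, 2, 8, 12, 13]
Visit 3; enqueue 10, 16, 18 → queue [4, 7, 14, 2, 8, 12, 13, 10, 16, 18]
Visit 4 → queue [7, 14, 2, 8, 12, 13, 10, 16, 18]
Visit 7 → queue [14, 2, 8, 12, 13, 10, 16, 18]
Visit 14 → queue [2, 8, 12, 13, 10, 16, 18]
Visit 2; enqueue 15 → queue [8, 12, 13, 10, 16, 18, 15]
Visit 8 → queue [12, 13, 10, 16, 18, 15]
Visit 12 → queue [13, 10, 16, 18, 15]
Visit 13 → queue [10, 16, 18, 15]
Visit 10 → queue [16, 18, 15]
Visit 16 → queue [18, 15]
Visit 18 → queue [15]
Visit 15 → queue []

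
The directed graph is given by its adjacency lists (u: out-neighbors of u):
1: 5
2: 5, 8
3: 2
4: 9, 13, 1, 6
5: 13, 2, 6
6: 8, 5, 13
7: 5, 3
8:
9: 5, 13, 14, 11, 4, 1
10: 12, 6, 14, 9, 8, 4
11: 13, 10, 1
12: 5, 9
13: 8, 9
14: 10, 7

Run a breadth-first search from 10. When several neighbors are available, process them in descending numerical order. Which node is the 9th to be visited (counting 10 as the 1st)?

Visit 10; enqueue 14, 12, 9, 8, 6, 4 → queue [14, 12, 9, 8, 6, 4]
Visit 14; enqueue 7 → queue [12, 9, 8, 6, 4, 7]
Visit 12; enqueue 5 → queue [9, 8, 6, 4, 7, 5]
Visit 9; enqueue 13, 11, 1 → queue [8, 6, 4, 7, 5, 13, 11, 1]
Visit 8 → queue [6, 4, 7, 5, 13, 11, 1]
Visit 6 → queue [4, 7, 5, 13, 11, 1]
Visit 4 → queue [7, 5, 13, 11, 1]
Visit 7; enqueue 3 → queue [5, 13, 11, 1, 3]
Visit 5; enqueue 2 → queue [13, 11, 1, 3, 2]
Visit 13 → queue [11, 1, 3, 2]
Visit 11 → queue [1, 3, 2]
Visit 1 → queue [3, 2]
Visit 3 → queue [2]
Visit 2 → queue []

Visit order: 10, 14, 12, 9, 8, 6, 4, 7, 5, 13, 11, 1, 3, 2

5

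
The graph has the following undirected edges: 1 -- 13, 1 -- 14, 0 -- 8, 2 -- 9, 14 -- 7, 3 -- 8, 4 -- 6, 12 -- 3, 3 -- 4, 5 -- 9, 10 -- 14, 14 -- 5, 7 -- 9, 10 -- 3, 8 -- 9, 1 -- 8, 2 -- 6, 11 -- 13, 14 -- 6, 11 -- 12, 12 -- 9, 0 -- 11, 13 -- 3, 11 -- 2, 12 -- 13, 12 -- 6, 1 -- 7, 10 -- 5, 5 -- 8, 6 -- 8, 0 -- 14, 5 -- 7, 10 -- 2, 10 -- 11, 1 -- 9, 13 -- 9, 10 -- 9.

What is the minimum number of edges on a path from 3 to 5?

2

Level 0: 3
Level 1: 4, 8, 10, 12, 13
Level 2: 0, 1, 2, 5, 6, 9, 11, 14
Level 3: 7
5 first appears at level 2.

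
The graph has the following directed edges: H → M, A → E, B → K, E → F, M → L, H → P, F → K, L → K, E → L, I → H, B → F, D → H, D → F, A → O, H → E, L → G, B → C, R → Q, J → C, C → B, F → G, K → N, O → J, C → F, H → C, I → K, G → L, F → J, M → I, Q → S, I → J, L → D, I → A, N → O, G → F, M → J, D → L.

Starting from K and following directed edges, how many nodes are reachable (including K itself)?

16

BFS from K visits: K, N, O, J, C, F, B, G, L, D, H, P, M, E, I, A
Reachable nodes: 16 of 19 total.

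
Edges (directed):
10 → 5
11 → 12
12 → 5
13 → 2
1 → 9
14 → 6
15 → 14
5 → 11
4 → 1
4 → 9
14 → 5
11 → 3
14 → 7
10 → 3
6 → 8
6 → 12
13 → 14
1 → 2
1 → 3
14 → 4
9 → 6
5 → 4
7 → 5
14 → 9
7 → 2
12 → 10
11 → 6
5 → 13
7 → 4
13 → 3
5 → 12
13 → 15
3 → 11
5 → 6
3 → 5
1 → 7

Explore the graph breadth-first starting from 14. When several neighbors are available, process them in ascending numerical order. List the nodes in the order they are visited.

Visit 14; enqueue 4, 5, 6, 7, 9 → queue [4, 5, 6, 7, 9]
Visit 4; enqueue 1 → queue [5, 6, 7, 9, 1]
Visit 5; enqueue 11, 12, 13 → queue [6, 7, 9, 1, 11, 12, 13]
Visit 6; enqueue 8 → queue [7, 9, 1, 11, 12, 13, 8]
Visit 7; enqueue 2 → queue [9, 1, 11, 12, 13, 8, 2]
Visit 9 → queue [1, 11, 12, 13, 8, 2]
Visit 1; enqueue 3 → queue [11, 12, 13, 8, 2, 3]
Visit 11 → queue [12, 13, 8, 2, 3]
Visit 12; enqueue 10 → queue [13, 8, 2, 3, 10]
Visit 13; enqueue 15 → queue [8, 2, 3, 10, 15]
Visit 8 → queue [2, 3, 10, 15]
Visit 2 → queue [3, 10, 15]
Visit 3 → queue [10, 15]
Visit 10 → queue [15]
Visit 15 → queue []

14 4 5 6 7 9 1 11 12 13 8 2 3 10 15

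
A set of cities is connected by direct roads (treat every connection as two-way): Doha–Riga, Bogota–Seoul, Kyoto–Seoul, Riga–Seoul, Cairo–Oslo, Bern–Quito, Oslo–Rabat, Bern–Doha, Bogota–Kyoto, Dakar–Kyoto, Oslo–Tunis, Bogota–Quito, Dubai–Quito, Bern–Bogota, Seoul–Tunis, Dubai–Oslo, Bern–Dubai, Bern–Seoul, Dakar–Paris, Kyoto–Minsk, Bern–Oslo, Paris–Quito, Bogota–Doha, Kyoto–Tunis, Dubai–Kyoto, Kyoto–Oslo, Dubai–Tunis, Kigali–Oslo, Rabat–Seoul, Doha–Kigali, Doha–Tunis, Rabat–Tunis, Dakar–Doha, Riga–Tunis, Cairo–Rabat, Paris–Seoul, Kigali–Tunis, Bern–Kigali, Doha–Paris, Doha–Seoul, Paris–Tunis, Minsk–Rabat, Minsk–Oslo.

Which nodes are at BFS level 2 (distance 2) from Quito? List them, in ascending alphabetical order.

Dakar, Doha, Kigali, Kyoto, Oslo, Seoul, Tunis

Level 0: Quito
Level 1: Bern, Bogota, Dubai, Paris
Level 2: Dakar, Doha, Kigali, Kyoto, Oslo, Seoul, Tunis
Level 3: Cairo, Minsk, Rabat, Riga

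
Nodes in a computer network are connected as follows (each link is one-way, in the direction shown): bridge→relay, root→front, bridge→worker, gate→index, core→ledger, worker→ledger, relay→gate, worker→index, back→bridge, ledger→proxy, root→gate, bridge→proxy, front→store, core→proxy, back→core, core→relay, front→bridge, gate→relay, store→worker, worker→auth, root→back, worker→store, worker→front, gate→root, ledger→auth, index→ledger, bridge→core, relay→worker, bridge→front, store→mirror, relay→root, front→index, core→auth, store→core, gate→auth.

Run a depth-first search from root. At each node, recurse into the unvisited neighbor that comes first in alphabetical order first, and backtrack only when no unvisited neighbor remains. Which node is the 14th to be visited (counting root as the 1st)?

Visit root
root → back
back → bridge
bridge → core
core → auth
core → ledger
ledger → proxy
core → relay
relay → gate
gate → index
relay → worker
worker → front
front → store
store → mirror

Visit order: root, back, bridge, core, auth, ledger, proxy, relay, gate, index, worker, front, store, mirror

mirror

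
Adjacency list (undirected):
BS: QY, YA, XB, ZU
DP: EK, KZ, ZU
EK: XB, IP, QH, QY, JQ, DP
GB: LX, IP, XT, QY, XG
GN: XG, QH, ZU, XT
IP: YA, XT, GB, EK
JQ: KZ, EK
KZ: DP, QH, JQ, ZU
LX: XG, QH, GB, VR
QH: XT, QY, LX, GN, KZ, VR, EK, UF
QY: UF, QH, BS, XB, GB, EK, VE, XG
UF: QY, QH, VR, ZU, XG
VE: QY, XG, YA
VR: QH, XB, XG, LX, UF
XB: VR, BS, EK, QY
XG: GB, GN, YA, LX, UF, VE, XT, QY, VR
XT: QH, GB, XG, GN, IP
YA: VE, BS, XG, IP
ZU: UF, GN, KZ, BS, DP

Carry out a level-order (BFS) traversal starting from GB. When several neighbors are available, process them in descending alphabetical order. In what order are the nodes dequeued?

Visit GB; enqueue XT, XG, QY, LX, IP → queue [XT, XG, QY, LX, IP]
Visit XT; enqueue QH, GN → queue [XG, QY, LX, IP, QH, GN]
Visit XG; enqueue YA, VR, VE, UF → queue [QY, LX, IP, QH, GN, YA, VR, VE, UF]
Visit QY; enqueue XB, EK, BS → queue [LX, IP, QH, GN, YA, VR, VE, UF, XB, EK, BS]
Visit LX → queue [IP, QH, GN, YA, VR, VE, UF, XB, EK, BS]
Visit IP → queue [QH, GN, YA, VR, VE, UF, XB, EK, BS]
Visit QH; enqueue KZ → queue [GN, YA, VR, VE, UF, XB, EK, BS, KZ]
Visit GN; enqueue ZU → queue [YA, VR, VE, UF, XB, EK, BS, KZ, ZU]
Visit YA → queue [VR, VE, UF, XB, EK, BS, KZ, ZU]
Visit VR → queue [VE, UF, XB, EK, BS, KZ, ZU]
Visit VE → queue [UF, XB, EK, BS, KZ, ZU]
Visit UF → queue [XB, EK, BS, KZ, ZU]
Visit XB → queue [EK, BS, KZ, ZU]
Visit EK; enqueue JQ, DP → queue [BS, KZ, ZU, JQ, DP]
Visit BS → queue [KZ, ZU, JQ, DP]
Visit KZ → queue [ZU, JQ, DP]
Visit ZU → queue [JQ, DP]
Visit JQ → queue [DP]
Visit DP → queue []

GB -> XT -> XG -> QY -> LX -> IP -> QH -> GN -> YA -> VR -> VE -> UF -> XB -> EK -> BS -> KZ -> ZU -> JQ -> DP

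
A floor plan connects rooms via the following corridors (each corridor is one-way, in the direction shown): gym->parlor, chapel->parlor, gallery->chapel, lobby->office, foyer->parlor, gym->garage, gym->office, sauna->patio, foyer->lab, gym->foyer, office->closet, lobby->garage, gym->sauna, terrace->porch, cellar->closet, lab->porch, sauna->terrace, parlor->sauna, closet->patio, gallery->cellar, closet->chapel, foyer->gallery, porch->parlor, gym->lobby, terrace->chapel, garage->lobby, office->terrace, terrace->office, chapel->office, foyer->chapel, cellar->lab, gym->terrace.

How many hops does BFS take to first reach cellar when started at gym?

Level 0: gym
Level 1: foyer, garage, lobby, office, parlor, sauna, terrace
Level 2: chapel, closet, gallery, lab, patio, porch
Level 3: cellar
cellar first appears at level 3.

3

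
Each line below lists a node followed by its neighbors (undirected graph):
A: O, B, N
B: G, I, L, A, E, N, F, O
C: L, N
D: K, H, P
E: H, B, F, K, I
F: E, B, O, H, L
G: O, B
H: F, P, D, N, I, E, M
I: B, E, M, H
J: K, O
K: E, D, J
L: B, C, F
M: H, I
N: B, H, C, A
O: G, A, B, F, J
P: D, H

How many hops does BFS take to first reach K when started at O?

2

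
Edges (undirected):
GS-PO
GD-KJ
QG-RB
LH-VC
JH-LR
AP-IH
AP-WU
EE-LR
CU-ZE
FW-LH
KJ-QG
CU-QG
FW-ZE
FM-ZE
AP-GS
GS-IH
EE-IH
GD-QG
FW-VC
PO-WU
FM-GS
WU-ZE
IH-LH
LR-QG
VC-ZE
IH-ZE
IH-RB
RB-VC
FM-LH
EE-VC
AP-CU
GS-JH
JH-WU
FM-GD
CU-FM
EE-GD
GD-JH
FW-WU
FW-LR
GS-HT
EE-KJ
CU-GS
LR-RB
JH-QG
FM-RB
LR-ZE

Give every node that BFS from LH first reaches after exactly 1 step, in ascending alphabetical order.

Level 0: LH
Level 1: FM, FW, IH, VC
Level 2: AP, CU, EE, GD, GS, LR, RB, WU, ZE
Level 3: HT, JH, KJ, PO, QG

FM, FW, IH, VC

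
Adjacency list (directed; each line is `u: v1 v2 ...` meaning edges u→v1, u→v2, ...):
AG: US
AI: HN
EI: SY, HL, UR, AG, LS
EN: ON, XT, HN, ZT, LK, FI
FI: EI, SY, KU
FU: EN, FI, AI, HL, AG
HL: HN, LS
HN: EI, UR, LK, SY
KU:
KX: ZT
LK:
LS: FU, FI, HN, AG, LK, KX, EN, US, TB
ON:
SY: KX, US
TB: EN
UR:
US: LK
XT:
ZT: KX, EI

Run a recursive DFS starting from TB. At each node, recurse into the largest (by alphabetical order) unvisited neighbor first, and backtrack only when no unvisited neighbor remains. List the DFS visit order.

TB → EN → ZT → KX → EI → UR → SY → US → LK → LS → HN → FU → HL → FI → KU → AI → AG → XT → ON

Visit TB
TB → EN
EN → ZT
ZT → KX
ZT → EI
EI → UR
EI → SY
SY → US
US → LK
EI → LS
LS → HN
LS → FU
FU → HL
FU → FI
FI → KU
FU → AI
FU → AG
EN → XT
EN → ON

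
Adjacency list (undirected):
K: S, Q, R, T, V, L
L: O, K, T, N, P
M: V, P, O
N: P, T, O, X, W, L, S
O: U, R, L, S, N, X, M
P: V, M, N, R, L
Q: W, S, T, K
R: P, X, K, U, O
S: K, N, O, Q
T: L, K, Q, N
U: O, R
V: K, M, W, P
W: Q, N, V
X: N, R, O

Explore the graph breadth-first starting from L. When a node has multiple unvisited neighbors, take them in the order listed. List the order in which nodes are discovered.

L → O → K → T → N → P → U → R → S → X → M → Q → V → W

Visit L; enqueue O, K, T, N, P → queue [O, K, T, N, P]
Visit O; enqueue U, R, S, X, M → queue [K, T, N, P, U, R, S, X, M]
Visit K; enqueue Q, V → queue [T, N, P, U, R, S, X, M, Q, V]
Visit T → queue [N, P, U, R, S, X, M, Q, V]
Visit N; enqueue W → queue [P, U, R, S, X, M, Q, V, W]
Visit P → queue [U, R, S, X, M, Q, V, W]
Visit U → queue [R, S, X, M, Q, V, W]
Visit R → queue [S, X, M, Q, V, W]
Visit S → queue [X, M, Q, V, W]
Visit X → queue [M, Q, V, W]
Visit M → queue [Q, V, W]
Visit Q → queue [V, W]
Visit V → queue [W]
Visit W → queue []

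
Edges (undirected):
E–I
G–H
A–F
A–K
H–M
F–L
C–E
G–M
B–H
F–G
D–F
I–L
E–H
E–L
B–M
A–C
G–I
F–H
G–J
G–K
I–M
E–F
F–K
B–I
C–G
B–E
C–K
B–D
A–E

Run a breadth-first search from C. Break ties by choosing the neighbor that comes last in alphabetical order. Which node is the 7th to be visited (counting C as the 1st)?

M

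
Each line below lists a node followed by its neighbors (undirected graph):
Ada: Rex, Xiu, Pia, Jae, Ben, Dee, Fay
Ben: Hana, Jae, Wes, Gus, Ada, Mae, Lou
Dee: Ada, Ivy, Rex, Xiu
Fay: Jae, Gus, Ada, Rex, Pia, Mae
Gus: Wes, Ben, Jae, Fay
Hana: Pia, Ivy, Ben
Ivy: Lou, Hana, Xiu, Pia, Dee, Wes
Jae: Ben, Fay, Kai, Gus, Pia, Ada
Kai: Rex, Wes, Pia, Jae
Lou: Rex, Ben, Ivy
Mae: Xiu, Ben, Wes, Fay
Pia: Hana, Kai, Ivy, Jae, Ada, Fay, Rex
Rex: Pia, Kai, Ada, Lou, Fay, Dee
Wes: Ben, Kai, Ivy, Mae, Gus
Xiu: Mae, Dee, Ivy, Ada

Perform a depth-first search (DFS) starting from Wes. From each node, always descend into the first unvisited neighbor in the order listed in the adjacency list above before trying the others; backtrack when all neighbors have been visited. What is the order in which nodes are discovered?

Wes Ben Hana Pia Kai Rex Ada Xiu Mae Fay Jae Gus Dee Ivy Lou

Visit Wes
Wes → Ben
Ben → Hana
Hana → Pia
Pia → Kai
Kai → Rex
Rex → Ada
Ada → Xiu
Xiu → Mae
Mae → Fay
Fay → Jae
Jae → Gus
Xiu → Dee
Dee → Ivy
Ivy → Lou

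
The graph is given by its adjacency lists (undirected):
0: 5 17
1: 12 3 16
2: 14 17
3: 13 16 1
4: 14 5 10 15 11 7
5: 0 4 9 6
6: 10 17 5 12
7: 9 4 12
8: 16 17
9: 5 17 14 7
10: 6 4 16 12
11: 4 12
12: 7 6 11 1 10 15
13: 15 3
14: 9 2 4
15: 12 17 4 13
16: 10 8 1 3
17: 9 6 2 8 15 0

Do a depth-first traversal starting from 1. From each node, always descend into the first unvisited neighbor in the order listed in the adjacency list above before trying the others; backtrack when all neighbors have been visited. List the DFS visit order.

Visit 1
1 → 12
12 → 7
7 → 9
9 → 5
5 → 0
0 → 17
17 → 6
6 → 10
10 → 4
4 → 14
14 → 2
4 → 15
15 → 13
13 → 3
3 → 16
16 → 8
4 → 11

1 → 12 → 7 → 9 → 5 → 0 → 17 → 6 → 10 → 4 → 14 → 2 → 15 → 13 → 3 → 16 → 8 → 11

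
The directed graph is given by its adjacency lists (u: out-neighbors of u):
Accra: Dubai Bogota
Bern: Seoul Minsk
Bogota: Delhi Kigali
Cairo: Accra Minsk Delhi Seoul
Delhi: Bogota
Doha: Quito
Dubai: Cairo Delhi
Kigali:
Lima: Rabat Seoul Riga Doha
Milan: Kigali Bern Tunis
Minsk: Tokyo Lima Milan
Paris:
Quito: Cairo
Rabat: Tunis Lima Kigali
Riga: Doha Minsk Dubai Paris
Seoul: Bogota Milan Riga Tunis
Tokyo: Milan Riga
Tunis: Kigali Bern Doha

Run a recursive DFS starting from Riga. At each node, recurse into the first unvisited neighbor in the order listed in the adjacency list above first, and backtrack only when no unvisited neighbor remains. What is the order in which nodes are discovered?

Riga Doha Quito Cairo Accra Dubai Delhi Bogota Kigali Minsk Tokyo Milan Bern Seoul Tunis Lima Rabat Paris

Visit Riga
Riga → Doha
Doha → Quito
Quito → Cairo
Cairo → Accra
Accra → Dubai
Dubai → Delhi
Delhi → Bogota
Bogota → Kigali
Cairo → Minsk
Minsk → Tokyo
Tokyo → Milan
Milan → Bern
Bern → Seoul
Seoul → Tunis
Minsk → Lima
Lima → Rabat
Riga → Paris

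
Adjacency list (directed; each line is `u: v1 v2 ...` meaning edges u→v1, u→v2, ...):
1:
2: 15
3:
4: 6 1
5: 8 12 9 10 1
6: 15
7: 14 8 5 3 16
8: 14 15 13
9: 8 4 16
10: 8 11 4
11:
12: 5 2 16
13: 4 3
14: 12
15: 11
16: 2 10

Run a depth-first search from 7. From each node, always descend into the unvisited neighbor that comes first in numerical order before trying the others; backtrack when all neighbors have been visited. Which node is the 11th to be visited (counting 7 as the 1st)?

Visit 7
7 → 3
7 → 5
5 → 1
5 → 8
8 → 13
13 → 4
4 → 6
6 → 15
15 → 11
8 → 14
14 → 12
12 → 2
12 → 16
16 → 10
5 → 9

Visit order: 7, 3, 5, 1, 8, 13, 4, 6, 15, 11, 14, 12, 2, 16, 10, 9

14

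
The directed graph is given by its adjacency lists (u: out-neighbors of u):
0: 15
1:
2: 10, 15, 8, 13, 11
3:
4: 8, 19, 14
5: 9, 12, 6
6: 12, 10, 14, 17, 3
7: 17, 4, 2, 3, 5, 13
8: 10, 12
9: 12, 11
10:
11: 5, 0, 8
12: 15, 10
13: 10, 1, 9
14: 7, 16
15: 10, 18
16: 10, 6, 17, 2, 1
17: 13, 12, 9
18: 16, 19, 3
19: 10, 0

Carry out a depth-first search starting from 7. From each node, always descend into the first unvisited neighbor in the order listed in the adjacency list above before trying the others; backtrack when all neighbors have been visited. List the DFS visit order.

7 17 13 10 1 9 12 15 18 16 6 14 3 2 8 11 5 0 19 4

Visit 7
7 → 17
17 → 13
13 → 10
13 → 1
13 → 9
9 → 12
12 → 15
15 → 18
18 → 16
16 → 6
6 → 14
6 → 3
16 → 2
2 → 8
2 → 11
11 → 5
11 → 0
18 → 19
7 → 4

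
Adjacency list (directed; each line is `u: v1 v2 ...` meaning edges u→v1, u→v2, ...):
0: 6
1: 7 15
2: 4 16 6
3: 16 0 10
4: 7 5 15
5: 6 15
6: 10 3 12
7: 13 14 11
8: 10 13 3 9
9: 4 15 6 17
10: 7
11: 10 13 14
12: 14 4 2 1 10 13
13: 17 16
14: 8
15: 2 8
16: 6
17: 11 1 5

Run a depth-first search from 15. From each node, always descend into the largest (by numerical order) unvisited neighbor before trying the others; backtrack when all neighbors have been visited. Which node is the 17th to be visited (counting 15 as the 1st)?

0

Visit 15
15 → 8
8 → 13
13 → 17
17 → 11
11 → 14
11 → 10
10 → 7
17 → 5
5 → 6
6 → 12
12 → 4
12 → 2
2 → 16
12 → 1
6 → 3
3 → 0
8 → 9

Visit order: 15, 8, 13, 17, 11, 14, 10, 7, 5, 6, 12, 4, 2, 16, 1, 3, 0, 9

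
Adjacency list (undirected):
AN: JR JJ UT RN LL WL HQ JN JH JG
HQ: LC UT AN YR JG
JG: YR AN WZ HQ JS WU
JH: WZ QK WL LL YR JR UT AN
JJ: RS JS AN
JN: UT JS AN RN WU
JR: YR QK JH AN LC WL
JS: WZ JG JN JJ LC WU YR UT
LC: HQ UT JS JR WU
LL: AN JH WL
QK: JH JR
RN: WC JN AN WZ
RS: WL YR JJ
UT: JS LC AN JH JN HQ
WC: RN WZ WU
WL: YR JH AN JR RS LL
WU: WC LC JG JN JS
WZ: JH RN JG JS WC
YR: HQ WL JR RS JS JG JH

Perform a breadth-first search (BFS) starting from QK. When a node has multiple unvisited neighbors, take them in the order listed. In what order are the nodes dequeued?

QK -> JH -> JR -> WZ -> WL -> LL -> YR -> UT -> AN -> LC -> RN -> JG -> JS -> WC -> RS -> HQ -> JN -> JJ -> WU

Visit QK; enqueue JH, JR → queue [JH, JR]
Visit JH; enqueue WZ, WL, LL, YR, UT, AN → queue [JR, WZ, WL, LL, YR, UT, AN]
Visit JR; enqueue LC → queue [WZ, WL, LL, YR, UT, AN, LC]
Visit WZ; enqueue RN, JG, JS, WC → queue [WL, LL, YR, UT, AN, LC, RN, JG, JS, WC]
Visit WL; enqueue RS → queue [LL, YR, UT, AN, LC, RN, JG, JS, WC, RS]
Visit LL → queue [YR, UT, AN, LC, RN, JG, JS, WC, RS]
Visit YR; enqueue HQ → queue [UT, AN, LC, RN, JG, JS, WC, RS, HQ]
Visit UT; enqueue JN → queue [AN, LC, RN, JG, JS, WC, RS, HQ, JN]
Visit AN; enqueue JJ → queue [LC, RN, JG, JS, WC, RS, HQ, JN, JJ]
Visit LC; enqueue WU → queue [RN, JG, JS, WC, RS, HQ, JN, JJ, WU]
Visit RN → queue [JG, JS, WC, RS, HQ, JN, JJ, WU]
Visit JG → queue [JS, WC, RS, HQ, JN, JJ, WU]
Visit JS → queue [WC, RS, HQ, JN, JJ, WU]
Visit WC → queue [RS, HQ, JN, JJ, WU]
Visit RS → queue [HQ, JN, JJ, WU]
Visit HQ → queue [JN, JJ, WU]
Visit JN → queue [JJ, WU]
Visit JJ → queue [WU]
Visit WU → queue []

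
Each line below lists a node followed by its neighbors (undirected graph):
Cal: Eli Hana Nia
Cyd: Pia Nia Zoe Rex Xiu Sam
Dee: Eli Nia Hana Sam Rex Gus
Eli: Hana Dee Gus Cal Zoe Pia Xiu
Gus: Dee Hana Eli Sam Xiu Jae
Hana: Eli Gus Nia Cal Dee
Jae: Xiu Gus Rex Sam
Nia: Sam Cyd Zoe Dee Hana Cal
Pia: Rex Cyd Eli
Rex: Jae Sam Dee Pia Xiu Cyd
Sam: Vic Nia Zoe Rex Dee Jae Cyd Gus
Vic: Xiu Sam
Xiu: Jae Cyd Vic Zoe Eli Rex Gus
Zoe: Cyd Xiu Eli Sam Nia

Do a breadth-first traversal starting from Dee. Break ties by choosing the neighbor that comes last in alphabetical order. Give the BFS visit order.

Dee -> Sam -> Rex -> Nia -> Hana -> Gus -> Eli -> Zoe -> Vic -> Jae -> Cyd -> Xiu -> Pia -> Cal

Visit Dee; enqueue Sam, Rex, Nia, Hana, Gus, Eli → queue [Sam, Rex, Nia, Hana, Gus, Eli]
Visit Sam; enqueue Zoe, Vic, Jae, Cyd → queue [Rex, Nia, Hana, Gus, Eli, Zoe, Vic, Jae, Cyd]
Visit Rex; enqueue Xiu, Pia → queue [Nia, Hana, Gus, Eli, Zoe, Vic, Jae, Cyd, Xiu, Pia]
Visit Nia; enqueue Cal → queue [Hana, Gus, Eli, Zoe, Vic, Jae, Cyd, Xiu, Pia, Cal]
Visit Hana → queue [Gus, Eli, Zoe, Vic, Jae, Cyd, Xiu, Pia, Cal]
Visit Gus → queue [Eli, Zoe, Vic, Jae, Cyd, Xiu, Pia, Cal]
Visit Eli → queue [Zoe, Vic, Jae, Cyd, Xiu, Pia, Cal]
Visit Zoe → queue [Vic, Jae, Cyd, Xiu, Pia, Cal]
Visit Vic → queue [Jae, Cyd, Xiu, Pia, Cal]
Visit Jae → queue [Cyd, Xiu, Pia, Cal]
Visit Cyd → queue [Xiu, Pia, Cal]
Visit Xiu → queue [Pia, Cal]
Visit Pia → queue [Cal]
Visit Cal → queue []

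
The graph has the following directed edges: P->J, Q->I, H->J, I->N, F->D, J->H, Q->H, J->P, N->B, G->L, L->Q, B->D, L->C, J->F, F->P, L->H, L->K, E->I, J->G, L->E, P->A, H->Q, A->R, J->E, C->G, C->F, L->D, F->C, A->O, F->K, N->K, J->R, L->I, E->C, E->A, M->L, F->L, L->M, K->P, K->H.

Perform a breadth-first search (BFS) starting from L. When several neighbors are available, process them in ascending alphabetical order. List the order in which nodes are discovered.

L → C → D → E → H → I → K → M → Q → F → G → A → J → N → P → O → R → B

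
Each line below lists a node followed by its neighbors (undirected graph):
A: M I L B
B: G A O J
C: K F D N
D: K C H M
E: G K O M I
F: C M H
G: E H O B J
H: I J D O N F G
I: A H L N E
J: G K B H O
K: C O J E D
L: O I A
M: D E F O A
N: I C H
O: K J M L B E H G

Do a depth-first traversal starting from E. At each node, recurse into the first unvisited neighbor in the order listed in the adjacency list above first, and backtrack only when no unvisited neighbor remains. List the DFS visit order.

Visit E
E → G
G → H
H → I
I → A
A → M
M → D
D → K
K → C
C → F
C → N
K → O
O → J
J → B
O → L

E, G, H, I, A, M, D, K, C, F, N, O, J, B, L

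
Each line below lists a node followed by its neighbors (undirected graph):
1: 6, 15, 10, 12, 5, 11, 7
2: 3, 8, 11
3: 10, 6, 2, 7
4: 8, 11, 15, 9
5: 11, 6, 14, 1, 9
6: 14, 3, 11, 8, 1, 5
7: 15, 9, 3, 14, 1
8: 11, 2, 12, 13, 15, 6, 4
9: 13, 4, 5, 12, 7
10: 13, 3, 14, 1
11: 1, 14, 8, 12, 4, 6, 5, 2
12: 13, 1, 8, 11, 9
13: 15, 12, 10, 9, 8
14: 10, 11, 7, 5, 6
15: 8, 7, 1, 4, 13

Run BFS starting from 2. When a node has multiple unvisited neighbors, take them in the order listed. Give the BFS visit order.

2 → 3 → 8 → 11 → 10 → 6 → 7 → 12 → 13 → 15 → 4 → 1 → 14 → 5 → 9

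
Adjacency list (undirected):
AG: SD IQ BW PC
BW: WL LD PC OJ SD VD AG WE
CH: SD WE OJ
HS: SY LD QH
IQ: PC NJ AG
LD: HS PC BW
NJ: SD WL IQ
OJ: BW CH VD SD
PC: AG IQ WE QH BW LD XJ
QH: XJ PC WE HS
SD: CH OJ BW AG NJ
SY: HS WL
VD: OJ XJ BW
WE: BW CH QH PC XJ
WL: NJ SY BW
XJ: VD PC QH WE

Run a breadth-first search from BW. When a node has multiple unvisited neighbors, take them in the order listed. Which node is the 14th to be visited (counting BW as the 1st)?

Visit BW; enqueue WL, LD, PC, OJ, SD, VD, AG, WE → queue [WL, LD, PC, OJ, SD, VD, AG, WE]
Visit WL; enqueue NJ, SY → queue [LD, PC, OJ, SD, VD, AG, WE, NJ, SY]
Visit LD; enqueue HS → queue [PC, OJ, SD, VD, AG, WE, NJ, SY, HS]
Visit PC; enqueue IQ, QH, XJ → queue [OJ, SD, VD, AG, WE, NJ, SY, HS, IQ, QH, XJ]
Visit OJ; enqueue CH → queue [SD, VD, AG, WE, NJ, SY, HS, IQ, QH, XJ, CH]
Visit SD → queue [VD, AG, WE, NJ, SY, HS, IQ, QH, XJ, CH]
Visit VD → queue [AG, WE, NJ, SY, HS, IQ, QH, XJ, CH]
Visit AG → queue [WE, NJ, SY, HS, IQ, QH, XJ, CH]
Visit WE → queue [NJ, SY, HS, IQ, QH, XJ, CH]
Visit NJ → queue [SY, HS, IQ, QH, XJ, CH]
Visit SY → queue [HS, IQ, QH, XJ, CH]
Visit HS → queue [IQ, QH, XJ, CH]
Visit IQ → queue [QH, XJ, CH]
Visit QH → queue [XJ, CH]
Visit XJ → queue [CH]
Visit CH → queue []

Visit order: BW, WL, LD, PC, OJ, SD, VD, AG, WE, NJ, SY, HS, IQ, QH, XJ, CH

QH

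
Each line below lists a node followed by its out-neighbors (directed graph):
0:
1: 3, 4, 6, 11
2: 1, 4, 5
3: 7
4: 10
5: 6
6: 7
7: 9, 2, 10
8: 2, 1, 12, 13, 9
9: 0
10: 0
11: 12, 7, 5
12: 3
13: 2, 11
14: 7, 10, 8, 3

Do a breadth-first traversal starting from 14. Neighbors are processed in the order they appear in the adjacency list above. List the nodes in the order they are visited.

Visit 14; enqueue 7, 10, 8, 3 → queue [7, 10, 8, 3]
Visit 7; enqueue 9, 2 → queue [10, 8, 3, 9, 2]
Visit 10; enqueue 0 → queue [8, 3, 9, 2, 0]
Visit 8; enqueue 1, 12, 13 → queue [3, 9, 2, 0, 1, 12, 13]
Visit 3 → queue [9, 2, 0, 1, 12, 13]
Visit 9 → queue [2, 0, 1, 12, 13]
Visit 2; enqueue 4, 5 → queue [0, 1, 12, 13, 4, 5]
Visit 0 → queue [1, 12, 13, 4, 5]
Visit 1; enqueue 6, 11 → queue [12, 13, 4, 5, 6, 11]
Visit 12 → queue [13, 4, 5, 6, 11]
Visit 13 → queue [4, 5, 6, 11]
Visit 4 → queue [5, 6, 11]
Visit 5 → queue [6, 11]
Visit 6 → queue [11]
Visit 11 → queue []

14, 7, 10, 8, 3, 9, 2, 0, 1, 12, 13, 4, 5, 6, 11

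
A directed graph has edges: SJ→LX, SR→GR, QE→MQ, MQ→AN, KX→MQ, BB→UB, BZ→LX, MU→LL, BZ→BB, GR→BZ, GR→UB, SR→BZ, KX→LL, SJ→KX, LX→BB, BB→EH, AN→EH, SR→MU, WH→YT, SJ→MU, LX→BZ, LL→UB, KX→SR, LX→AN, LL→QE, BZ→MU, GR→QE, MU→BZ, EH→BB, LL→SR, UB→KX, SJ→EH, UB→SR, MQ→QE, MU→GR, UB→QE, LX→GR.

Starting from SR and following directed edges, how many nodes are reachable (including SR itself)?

BFS from SR visits: SR, MU, GR, BZ, LL, UB, QE, LX, BB, KX, MQ, AN, EH
Reachable nodes: 13 of 16 total.

13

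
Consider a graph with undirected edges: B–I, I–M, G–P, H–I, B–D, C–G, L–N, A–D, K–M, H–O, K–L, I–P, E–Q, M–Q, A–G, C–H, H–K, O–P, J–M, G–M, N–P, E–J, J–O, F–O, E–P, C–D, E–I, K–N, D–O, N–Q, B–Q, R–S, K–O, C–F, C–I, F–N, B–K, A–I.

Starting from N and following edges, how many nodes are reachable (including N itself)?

17

BFS from N visits: N, Q, P, L, K, F, M, E, B, O, I, G, H, C, J, D, A
Reachable nodes: 17 of 19 total.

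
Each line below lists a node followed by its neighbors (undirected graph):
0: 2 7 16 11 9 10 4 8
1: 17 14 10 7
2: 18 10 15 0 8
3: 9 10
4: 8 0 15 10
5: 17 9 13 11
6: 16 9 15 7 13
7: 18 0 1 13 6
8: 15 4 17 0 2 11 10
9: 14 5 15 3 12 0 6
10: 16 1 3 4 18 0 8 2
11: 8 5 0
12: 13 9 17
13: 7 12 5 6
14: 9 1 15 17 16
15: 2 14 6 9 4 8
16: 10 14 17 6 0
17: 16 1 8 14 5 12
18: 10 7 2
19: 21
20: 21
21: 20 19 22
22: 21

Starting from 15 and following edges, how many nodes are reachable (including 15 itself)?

BFS from 15 visits: 15, 2, 14, 6, 9, 4, 8, 18, 10, 0, 1, 17, 16, 7, 13, 5, 3, 12, 11
Reachable nodes: 19 of 23 total.

19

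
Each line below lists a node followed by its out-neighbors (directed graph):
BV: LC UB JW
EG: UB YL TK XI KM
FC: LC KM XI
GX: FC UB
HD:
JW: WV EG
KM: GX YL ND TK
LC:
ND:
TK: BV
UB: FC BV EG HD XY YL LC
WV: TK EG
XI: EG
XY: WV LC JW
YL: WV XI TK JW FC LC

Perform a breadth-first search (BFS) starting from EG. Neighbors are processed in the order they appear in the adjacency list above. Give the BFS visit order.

EG, UB, YL, TK, XI, KM, FC, BV, HD, XY, LC, WV, JW, GX, ND

Visit EG; enqueue UB, YL, TK, XI, KM → queue [UB, YL, TK, XI, KM]
Visit UB; enqueue FC, BV, HD, XY, LC → queue [YL, TK, XI, KM, FC, BV, HD, XY, LC]
Visit YL; enqueue WV, JW → queue [TK, XI, KM, FC, BV, HD, XY, LC, WV, JW]
Visit TK → queue [XI, KM, FC, BV, HD, XY, LC, WV, JW]
Visit XI → queue [KM, FC, BV, HD, XY, LC, WV, JW]
Visit KM; enqueue GX, ND → queue [FC, BV, HD, XY, LC, WV, JW, GX, ND]
Visit FC → queue [BV, HD, XY, LC, WV, JW, GX, ND]
Visit BV → queue [HD, XY, LC, WV, JW, GX, ND]
Visit HD → queue [XY, LC, WV, JW, GX, ND]
Visit XY → queue [LC, WV, JW, GX, ND]
Visit LC → queue [WV, JW, GX, ND]
Visit WV → queue [JW, GX, ND]
Visit JW → queue [GX, ND]
Visit GX → queue [ND]
Visit ND → queue []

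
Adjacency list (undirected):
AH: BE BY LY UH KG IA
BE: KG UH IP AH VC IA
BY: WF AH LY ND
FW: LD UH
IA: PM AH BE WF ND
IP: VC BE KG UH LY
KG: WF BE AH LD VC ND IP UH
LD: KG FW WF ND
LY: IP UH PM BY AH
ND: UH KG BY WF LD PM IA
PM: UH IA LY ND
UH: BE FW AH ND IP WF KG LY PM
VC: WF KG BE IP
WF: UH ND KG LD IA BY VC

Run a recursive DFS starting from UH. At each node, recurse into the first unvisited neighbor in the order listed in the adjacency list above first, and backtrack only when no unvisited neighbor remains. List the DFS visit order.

Visit UH
UH → BE
BE → KG
KG → WF
WF → ND
ND → BY
BY → AH
AH → LY
LY → IP
IP → VC
LY → PM
PM → IA
ND → LD
LD → FW

UH, BE, KG, WF, ND, BY, AH, LY, IP, VC, PM, IA, LD, FW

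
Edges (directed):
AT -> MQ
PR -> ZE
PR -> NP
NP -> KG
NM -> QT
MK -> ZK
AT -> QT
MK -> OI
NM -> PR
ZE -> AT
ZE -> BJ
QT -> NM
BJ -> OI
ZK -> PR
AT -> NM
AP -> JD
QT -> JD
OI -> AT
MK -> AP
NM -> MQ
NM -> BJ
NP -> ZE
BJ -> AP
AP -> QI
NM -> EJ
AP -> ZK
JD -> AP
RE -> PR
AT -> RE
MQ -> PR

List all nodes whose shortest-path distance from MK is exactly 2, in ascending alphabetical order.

AT, JD, PR, QI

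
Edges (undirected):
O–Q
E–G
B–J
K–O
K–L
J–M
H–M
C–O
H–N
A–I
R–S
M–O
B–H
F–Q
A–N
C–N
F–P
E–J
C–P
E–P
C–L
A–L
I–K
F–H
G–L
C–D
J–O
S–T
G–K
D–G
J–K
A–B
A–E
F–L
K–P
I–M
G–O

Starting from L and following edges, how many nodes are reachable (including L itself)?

17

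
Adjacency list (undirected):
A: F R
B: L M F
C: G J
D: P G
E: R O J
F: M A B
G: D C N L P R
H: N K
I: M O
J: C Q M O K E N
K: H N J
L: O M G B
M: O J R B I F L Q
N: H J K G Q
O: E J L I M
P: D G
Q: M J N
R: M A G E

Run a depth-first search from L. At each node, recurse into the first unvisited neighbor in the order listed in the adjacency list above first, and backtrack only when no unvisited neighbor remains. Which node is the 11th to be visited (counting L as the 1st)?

Visit L
L → O
O → E
E → R
R → M
M → J
J → C
C → G
G → D
D → P
G → N
N → H
H → K
N → Q
M → B
B → F
F → A
M → I

Visit order: L, O, E, R, M, J, C, G, D, P, N, H, K, Q, B, F, A, I

N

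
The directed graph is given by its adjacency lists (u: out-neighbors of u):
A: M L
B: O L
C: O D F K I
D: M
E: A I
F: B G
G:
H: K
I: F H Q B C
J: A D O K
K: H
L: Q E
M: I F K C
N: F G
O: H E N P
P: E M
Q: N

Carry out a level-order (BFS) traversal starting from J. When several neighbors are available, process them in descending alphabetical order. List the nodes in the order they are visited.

Visit J; enqueue O, K, D, A → queue [O, K, D, A]
Visit O; enqueue P, N, H, E → queue [K, D, A, P, N, H, E]
Visit K → queue [D, A, P, N, H, E]
Visit D; enqueue M → queue [A, P, N, H, E, M]
Visit A; enqueue L → queue [P, N, H, E, M, L]
Visit P → queue [N, H, E, M, L]
Visit N; enqueue G, F → queue [H, E, M, L, G, F]
Visit H → queue [E, M, L, G, F]
Visit E; enqueue I → queue [M, L, G, F, I]
Visit M; enqueue C → queue [L, G, F, I, C]
Visit L; enqueue Q → queue [G, F, I, C, Q]
Visit G → queue [F, I, C, Q]
Visit F; enqueue B → queue [I, C, Q, B]
Visit I → queue [C, Q, B]
Visit C → queue [Q, B]
Visit Q → queue [B]
Visit B → queue []

J, O, K, D, A, P, N, H, E, M, L, G, F, I, C, Q, B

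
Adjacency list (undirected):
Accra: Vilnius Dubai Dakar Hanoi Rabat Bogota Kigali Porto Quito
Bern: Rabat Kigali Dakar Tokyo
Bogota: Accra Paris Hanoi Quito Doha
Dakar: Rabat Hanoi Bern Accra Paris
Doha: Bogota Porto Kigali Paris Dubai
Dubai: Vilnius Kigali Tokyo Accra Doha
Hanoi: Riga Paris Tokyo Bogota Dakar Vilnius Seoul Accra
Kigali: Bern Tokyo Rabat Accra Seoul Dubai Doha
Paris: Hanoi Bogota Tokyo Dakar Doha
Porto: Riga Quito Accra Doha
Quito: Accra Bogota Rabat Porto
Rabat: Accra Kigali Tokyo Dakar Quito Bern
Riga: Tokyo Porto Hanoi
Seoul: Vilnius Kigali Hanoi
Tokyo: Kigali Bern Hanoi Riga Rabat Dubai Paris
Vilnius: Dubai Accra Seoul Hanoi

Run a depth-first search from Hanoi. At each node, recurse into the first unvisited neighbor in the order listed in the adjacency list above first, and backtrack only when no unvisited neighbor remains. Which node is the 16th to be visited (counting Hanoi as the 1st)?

Visit Hanoi
Hanoi → Riga
Riga → Tokyo
Tokyo → Kigali
Kigali → Bern
Bern → Rabat
Rabat → Accra
Accra → Vilnius
Vilnius → Dubai
Dubai → Doha
Doha → Bogota
Bogota → Paris
Paris → Dakar
Bogota → Quito
Quito → Porto
Vilnius → Seoul

Visit order: Hanoi, Riga, Tokyo, Kigali, Bern, Rabat, Accra, Vilnius, Dubai, Doha, Bogota, Paris, Dakar, Quito, Porto, Seoul

Seoul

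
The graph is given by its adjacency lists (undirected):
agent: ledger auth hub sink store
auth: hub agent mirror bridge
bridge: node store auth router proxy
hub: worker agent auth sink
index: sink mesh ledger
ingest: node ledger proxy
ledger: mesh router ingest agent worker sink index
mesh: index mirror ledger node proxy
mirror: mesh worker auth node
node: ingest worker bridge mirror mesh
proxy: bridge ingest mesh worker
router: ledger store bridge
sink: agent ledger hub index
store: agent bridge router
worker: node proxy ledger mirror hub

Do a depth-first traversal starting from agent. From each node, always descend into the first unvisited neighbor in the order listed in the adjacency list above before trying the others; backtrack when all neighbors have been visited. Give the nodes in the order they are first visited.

agent ledger mesh index sink hub worker node ingest proxy bridge store router auth mirror

Visit agent
agent → ledger
ledger → mesh
mesh → index
index → sink
sink → hub
hub → worker
worker → node
node → ingest
ingest → proxy
proxy → bridge
bridge → store
store → router
bridge → auth
auth → mirror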